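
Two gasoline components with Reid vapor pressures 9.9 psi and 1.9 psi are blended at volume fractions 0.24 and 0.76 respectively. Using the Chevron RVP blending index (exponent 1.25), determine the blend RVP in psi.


Chevron index: RVP_blend = (sum xi*RVPi^1.25)^(1/1.25)
RVP^1.25 terms: 0.24 * 9.9^1.25 + 0.76 * 1.9^1.25 = 5.90992
RVP_blend = 5.90992^(1/1.25) = 4.143

4.143 psi


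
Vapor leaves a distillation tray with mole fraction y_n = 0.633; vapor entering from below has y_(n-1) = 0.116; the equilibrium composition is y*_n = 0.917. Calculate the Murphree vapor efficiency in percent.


Murphree vapor efficiency: EMV = (y_n - y_(n-1)) / (y*_n - y_(n-1)) * 100
EMV = (0.633 - 0.116) / (0.917 - 0.116) * 100 = 0.517 / 0.801 * 100 = 64.54

64.54 %


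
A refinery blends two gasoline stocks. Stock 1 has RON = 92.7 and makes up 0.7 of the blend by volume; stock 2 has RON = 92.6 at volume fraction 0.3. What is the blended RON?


Linear blending: RON_blend = sum(vi * RONi)
Contribution 1: 0.7 * 92.7 = 64.89
Contribution 2: 0.3 * 92.6 = 27.78
RON_blend = 64.89 + 27.78 = 92.67

92.67


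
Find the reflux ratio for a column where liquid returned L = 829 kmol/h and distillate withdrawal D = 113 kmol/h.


Reflux ratio definition: R = L / D (liquid returned / distillate withdrawn)
L = 829 kmol/h, D = 113 kmol/h
R = 829 / 113 = 7.336

7.336


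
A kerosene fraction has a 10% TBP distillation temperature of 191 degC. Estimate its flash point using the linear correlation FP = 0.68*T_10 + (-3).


FP = 0.68 * 191 + (-3) = 126.88

126.88 degC


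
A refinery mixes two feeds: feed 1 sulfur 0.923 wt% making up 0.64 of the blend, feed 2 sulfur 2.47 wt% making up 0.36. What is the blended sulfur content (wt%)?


Linear sulfur blending: S_blend = x1*S1 + x2*S2
Contribution 1: 0.64 * 0.923 = 0.59072 wt%
Contribution 2: 0.36 * 2.47 = 0.8892 wt%
S_blend = 0.59072 + 0.8892 = 1.47992

1.47992 wt%


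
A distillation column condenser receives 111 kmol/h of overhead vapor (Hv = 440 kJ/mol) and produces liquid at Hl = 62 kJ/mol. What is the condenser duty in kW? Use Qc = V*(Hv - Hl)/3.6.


Qc = 111 * (440 - 62) / 3.6 = 111 * 378 / 3.6 = 11660

11660 kW


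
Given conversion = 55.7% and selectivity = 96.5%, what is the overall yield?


Overall yield = conversion (%) * selectivity (%) / 100
Conversion = 55.7%, Selectivity = 96.5%
Y = 55.7 * 96.5 / 100
= 53.7505 %

53.7505 %


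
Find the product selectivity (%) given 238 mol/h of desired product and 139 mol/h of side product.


Selectivity = desired / (desired + undesired) * 100
Total products = 238 + 139 = 377 mol/h
S = 238 / 377 * 100
= 0.6313 * 100
= 63.13 %

63.13 %


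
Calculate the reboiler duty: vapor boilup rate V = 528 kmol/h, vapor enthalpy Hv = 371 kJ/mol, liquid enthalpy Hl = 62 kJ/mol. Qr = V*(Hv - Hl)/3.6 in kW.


Qr = 528 * (371 - 62) / 3.6 = 528 * 309 / 3.6 = 45320

45320 kW


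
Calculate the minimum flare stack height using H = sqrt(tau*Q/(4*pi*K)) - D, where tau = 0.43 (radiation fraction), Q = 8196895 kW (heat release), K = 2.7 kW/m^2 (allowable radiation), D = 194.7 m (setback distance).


tau*Q/(4*pi*K) = 0.43 * 8196895 / (4 * pi * 2.7) = 103883
sqrt(103883) = 322.309
H = 322.309 - 194.7 = 127.6

127.6 m


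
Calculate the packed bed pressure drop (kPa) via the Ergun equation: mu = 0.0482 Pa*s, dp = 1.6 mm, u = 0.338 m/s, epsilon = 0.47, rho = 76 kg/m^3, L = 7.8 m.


dp = 1.6 mm = 0.0016 m
Viscous term = 150*0.0482*0.338*(1-0.47)^2 / (0.0016^2*0.47^3) = 2582700
Inertial term = 1.75*76*0.338^2*(1-0.47) / (0.0016*0.47^3) = 48478.3
dP/L = 2582700 + 48478.3 = 2631180 Pa/m
dP = 2631180 * 7.8 / 1000 = 20520 kPa

20520 kPa


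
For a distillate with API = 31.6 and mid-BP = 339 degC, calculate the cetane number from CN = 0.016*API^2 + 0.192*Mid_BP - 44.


CN = 0.016 * 31.6^2 + 0.192 * 339 - 44
CN = 15.97696 + 65.088 - 44 = 37.06496

37.06496


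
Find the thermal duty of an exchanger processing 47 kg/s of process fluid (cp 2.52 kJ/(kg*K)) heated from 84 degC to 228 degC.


Q = m_dot * cp * delta_T
delta_T = 228 - 84 = 144 K
Q = 47 * 2.52 * 144
= 118.44 * 144
= 17055.36 kW

17055.36 kW


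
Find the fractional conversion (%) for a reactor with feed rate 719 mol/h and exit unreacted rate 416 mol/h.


X = (F_in - F_out) / F_in * 100
Moles reacted = 719 - 416 = 303
X = 303 / 719 * 100
= 0.4214 * 100
= 42.14 %

42.14 %


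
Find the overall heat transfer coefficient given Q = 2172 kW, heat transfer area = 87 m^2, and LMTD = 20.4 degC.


From Q = U*A*LMTD, U = Q / (A * LMTD)
U = 2172 / (87 * 20.4) = 2172 / 1774.8 = 1.224

1.224 kW/(m^2*K)


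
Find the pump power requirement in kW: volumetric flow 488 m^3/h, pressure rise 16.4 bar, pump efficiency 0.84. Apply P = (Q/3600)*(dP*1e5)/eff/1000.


Q = 488 / 3600 = 0.135556 m^3/s
P = 0.135556 * (16.4 * 1e5) / 0.84 / 1000 = 264.7

264.7 kW


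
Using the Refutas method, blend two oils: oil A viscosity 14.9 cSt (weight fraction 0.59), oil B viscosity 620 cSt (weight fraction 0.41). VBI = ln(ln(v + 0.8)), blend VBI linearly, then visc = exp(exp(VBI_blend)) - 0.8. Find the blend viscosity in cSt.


Refutas method: VBN_i = 14.534*ln(ln(visc_i + 0.8)) + 10.975, blended linearly by mass fraction; since VBN is linear in VBI_i = ln(ln(visc_i + 0.8)) and the fractions sum to 1, blend VBI directly: visc = exp(exp(VBI_blend)) - 0.8
VBI_1 = ln(ln(14.9 + 0.8)) = 1.01293
VBI_2 = ln(ln(620 + 0.8)) = 1.86113
VBI_blend = 0.59 * 1.01293 + 0.41 * 1.86113 = 1.36069
visc_blend = exp(exp(1.36069)) - 0.8 = 48.55

48.55 cSt


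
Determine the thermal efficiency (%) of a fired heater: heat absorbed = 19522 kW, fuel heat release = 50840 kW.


Furnace efficiency = Q_absorbed / Q_fuel * 100
= 19522 / 50840 * 100 = 38.40

38.40 %


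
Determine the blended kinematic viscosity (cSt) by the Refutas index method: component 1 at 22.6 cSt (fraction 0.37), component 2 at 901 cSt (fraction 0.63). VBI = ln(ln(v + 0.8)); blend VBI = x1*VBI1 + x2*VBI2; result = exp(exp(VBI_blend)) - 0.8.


Refutas method: VBN_i = 14.534*ln(ln(visc_i + 0.8)) + 10.975, blended linearly by mass fraction; since VBN is linear in VBI_i = ln(ln(visc_i + 0.8)) and the fractions sum to 1, blend VBI directly: visc = exp(exp(VBI_blend)) - 0.8
VBI_1 = ln(ln(22.6 + 0.8)) = 1.14827
VBI_2 = ln(ln(901 + 0.8)) = 1.91757
VBI_blend = 0.37 * 1.14827 + 0.63 * 1.91757 = 1.63293
visc_blend = exp(exp(1.63293)) - 0.8 = 166.3

166.3 cSt


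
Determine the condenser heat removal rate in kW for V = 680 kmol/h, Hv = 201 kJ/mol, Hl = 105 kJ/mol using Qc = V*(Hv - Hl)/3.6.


Qc = 680 * (201 - 105) / 3.6 = 680 * 96 / 3.6 = 18130

18130 kW


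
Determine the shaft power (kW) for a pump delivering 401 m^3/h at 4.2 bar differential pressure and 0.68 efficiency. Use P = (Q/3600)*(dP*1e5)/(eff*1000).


Q = 401 / 3600 = 0.111389 m^3/s
P = 0.111389 * (4.2 * 1e5) / 0.68 / 1000 = 68.80

68.80 kW


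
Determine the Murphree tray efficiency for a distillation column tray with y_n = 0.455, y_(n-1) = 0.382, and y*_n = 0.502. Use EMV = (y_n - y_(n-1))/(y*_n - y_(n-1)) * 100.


Murphree vapor efficiency: EMV = (y_n - y_(n-1)) / (y*_n - y_(n-1)) * 100
EMV = (0.455 - 0.382) / (0.502 - 0.382) * 100 = 0.073 / 0.12 * 100 = 60.83

60.83 %


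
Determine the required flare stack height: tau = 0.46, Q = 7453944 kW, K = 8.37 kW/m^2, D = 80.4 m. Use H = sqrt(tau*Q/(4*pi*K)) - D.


tau*Q/(4*pi*K) = 0.46 * 7453944 / (4 * pi * 8.37) = 32599.3
sqrt(32599.3) = 180.553
H = 180.553 - 80.4 = 100.2

100.2 m


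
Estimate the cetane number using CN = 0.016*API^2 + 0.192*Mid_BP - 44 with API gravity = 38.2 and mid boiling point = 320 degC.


CN = 0.016 * 38.2^2 + 0.192 * 320 - 44
CN = 23.34784 + 61.44 - 44 = 40.78784

40.78784


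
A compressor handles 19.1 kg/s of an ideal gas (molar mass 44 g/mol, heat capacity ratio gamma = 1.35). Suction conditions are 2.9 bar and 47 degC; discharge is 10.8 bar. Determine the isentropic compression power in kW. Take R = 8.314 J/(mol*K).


Isentropic work: W = m*(gamma/(gamma-1))*(R*T1/MW)*((P2/P1)^((gamma-1)/gamma) - 1)
T1 = 47 + 273.15 = 320.15 K
Pressure ratio = 10.8 / 2.9 = 3.72414
Exponent = (1.35 - 1)/1.35 = 0.259259
(P2/P1)^exp - 1 = 3.72414^0.259259 - 1 = 0.406189
W = 19.1 * 1.35 / 0.35 * 8.314 * 320.15 / 44 * 0.406189 = 1810

1810 kW


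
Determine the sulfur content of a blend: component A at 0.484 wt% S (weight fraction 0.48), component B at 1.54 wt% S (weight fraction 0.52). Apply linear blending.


Linear sulfur blending: S_blend = x1*S1 + x2*S2
Contribution 1: 0.48 * 0.484 = 0.23232 wt%
Contribution 2: 0.52 * 1.54 = 0.8008 wt%
S_blend = 0.23232 + 0.8008 = 1.03312

1.03312 wt%


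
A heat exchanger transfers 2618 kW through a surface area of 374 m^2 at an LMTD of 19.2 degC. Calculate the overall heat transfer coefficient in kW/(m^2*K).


From Q = U*A*LMTD, U = Q / (A * LMTD)
U = 2618 / (374 * 19.2) = 2618 / 7180.8 = 0.3646

0.3646 kW/(m^2*K)


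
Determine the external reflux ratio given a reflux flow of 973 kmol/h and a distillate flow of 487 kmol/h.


Reflux ratio definition: R = L / D (liquid returned / distillate withdrawn)
L = 973 kmol/h, D = 487 kmol/h
R = 973 / 487 = 1.998

1.998


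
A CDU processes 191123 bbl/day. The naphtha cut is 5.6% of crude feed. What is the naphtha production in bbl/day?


Crude throughput = 191123 bbl/day
Fraction yield = 5.6%
yield = throughput * fraction / 100
yield = 191123 * 5.6 / 100 = 10702.888

10702.888 bbl/day


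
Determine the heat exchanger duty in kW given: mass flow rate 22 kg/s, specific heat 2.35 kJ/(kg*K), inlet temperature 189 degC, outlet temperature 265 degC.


Q = m_dot * cp * delta_T
delta_T = 265 - 189 = 76 K
Q = 22 * 2.35 * 76
= 51.7 * 76
= 3929.2 kW

3929.2 kW


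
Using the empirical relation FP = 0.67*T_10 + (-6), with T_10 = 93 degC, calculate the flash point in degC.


FP = 0.67 * 93 + (-6) = 56.31

56.31 degC


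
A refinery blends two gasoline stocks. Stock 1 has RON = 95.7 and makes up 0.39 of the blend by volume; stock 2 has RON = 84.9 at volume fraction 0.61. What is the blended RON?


Linear blending: RON_blend = sum(vi * RONi)
Contribution 1: 0.39 * 95.7 = 37.323
Contribution 2: 0.61 * 84.9 = 51.789
RON_blend = 37.323 + 51.789 = 89.112

89.112


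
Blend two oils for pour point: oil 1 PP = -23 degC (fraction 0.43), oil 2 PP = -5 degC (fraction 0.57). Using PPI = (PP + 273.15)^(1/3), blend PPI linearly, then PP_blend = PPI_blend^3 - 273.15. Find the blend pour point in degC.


PPI_1 = (-23 + 273.15)^(1/3) = 6.300865
PPI_2 = (-5 + 273.15)^(1/3) = 6.448508
PPI_blend = 0.43 * 6.300865 + 0.57 * 6.448508 = 6.385022
PP_blend = 6.385022^3 - 273.15 = 260.3078 - 273.15 = -12.84

-12.84 degC


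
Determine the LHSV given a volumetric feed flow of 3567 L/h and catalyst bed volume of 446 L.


LHSV = volumetric feed rate / catalyst volume
= 3567 L/h / 446 L
= 7.998 h^-1

7.998 h^-1


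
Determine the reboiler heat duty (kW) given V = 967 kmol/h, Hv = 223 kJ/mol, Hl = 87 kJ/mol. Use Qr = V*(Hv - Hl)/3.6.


Qr = 967 * (223 - 87) / 3.6 = 967 * 136 / 3.6 = 36530

36530 kW


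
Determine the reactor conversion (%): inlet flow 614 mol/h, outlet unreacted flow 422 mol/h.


X = (F_in - F_out) / F_in * 100
Moles reacted = 614 - 422 = 192
X = 192 / 614 * 100
= 0.3127 * 100
= 31.27 %

31.27 %


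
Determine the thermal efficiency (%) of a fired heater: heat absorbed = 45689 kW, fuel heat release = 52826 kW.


Furnace efficiency = Q_absorbed / Q_fuel * 100
= 45689 / 52826 * 100 = 86.49

86.49 %


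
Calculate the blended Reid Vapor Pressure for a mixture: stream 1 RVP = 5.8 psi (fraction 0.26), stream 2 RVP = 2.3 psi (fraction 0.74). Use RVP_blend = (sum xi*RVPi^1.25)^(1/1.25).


Chevron index: RVP_blend = (sum xi*RVPi^1.25)^(1/1.25)
RVP^1.25 terms: 0.26 * 5.8^1.25 + 0.74 * 2.3^1.25 = 4.43623
RVP_blend = 4.43623^(1/1.25) = 3.293

3.293 psi


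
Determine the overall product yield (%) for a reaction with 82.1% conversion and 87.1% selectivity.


Overall yield = conversion (%) * selectivity (%) / 100
Conversion = 82.1%, Selectivity = 87.1%
Y = 82.1 * 87.1 / 100
= 71.5091 %

71.5091 %


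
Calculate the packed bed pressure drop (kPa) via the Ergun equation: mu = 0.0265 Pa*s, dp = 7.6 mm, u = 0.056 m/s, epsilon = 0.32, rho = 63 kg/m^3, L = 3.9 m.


dp = 7.6 mm = 0.0076 m
Viscous term = 150*0.0265*0.056*(1-0.32)^2 / (0.0076^2*0.32^3) = 54383.3
Inertial term = 1.75*63*0.056^2*(1-0.32) / (0.0076*0.32^3) = 944.061
dP/L = 54383.3 + 944.061 = 55327.4 Pa/m
dP = 55327.4 * 3.9 / 1000 = 215.8 kPa

215.8 kPa


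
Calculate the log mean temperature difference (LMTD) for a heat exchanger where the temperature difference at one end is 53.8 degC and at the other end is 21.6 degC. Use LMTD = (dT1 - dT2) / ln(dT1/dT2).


LMTD = (dT1 - dT2) / ln(dT1/dT2)
= (53.8 - 21.6) / ln(53.8 / 21.6) = 32.2 / 0.91258 = 35.28

35.28 degC


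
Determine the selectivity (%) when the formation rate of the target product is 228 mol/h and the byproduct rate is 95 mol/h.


Selectivity = desired / (desired + undesired) * 100
Total products = 228 + 95 = 323 mol/h
S = 228 / 323 * 100
= 0.7059 * 100
= 70.59 %

70.59 %


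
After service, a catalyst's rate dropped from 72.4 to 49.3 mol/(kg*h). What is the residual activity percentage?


Activity (%) = (rate_used / rate_fresh) * 100
rate_used = 49.3, rate_fresh = 72.4
= (49.3 / 72.4) * 100
= 0.6809 * 100 = 68.09

68.09 %


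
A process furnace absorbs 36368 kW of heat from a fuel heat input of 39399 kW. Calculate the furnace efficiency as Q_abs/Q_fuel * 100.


Furnace efficiency = Q_absorbed / Q_fuel * 100
= 36368 / 39399 * 100 = 92.31

92.31 %


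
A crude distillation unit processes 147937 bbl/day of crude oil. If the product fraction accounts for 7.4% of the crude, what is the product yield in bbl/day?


Crude throughput = 147937 bbl/day
Fraction yield = 7.4%
yield = throughput * fraction / 100
yield = 147937 * 7.4 / 100 = 10947.338

10947.338 bbl/day


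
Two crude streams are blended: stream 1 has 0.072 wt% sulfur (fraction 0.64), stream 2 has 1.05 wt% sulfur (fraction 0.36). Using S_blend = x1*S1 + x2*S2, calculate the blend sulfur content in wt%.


Linear sulfur blending: S_blend = x1*S1 + x2*S2
Contribution 1: 0.64 * 0.072 = 0.04608 wt%
Contribution 2: 0.36 * 1.05 = 0.378 wt%
S_blend = 0.04608 + 0.378 = 0.42408

0.42408 wt%


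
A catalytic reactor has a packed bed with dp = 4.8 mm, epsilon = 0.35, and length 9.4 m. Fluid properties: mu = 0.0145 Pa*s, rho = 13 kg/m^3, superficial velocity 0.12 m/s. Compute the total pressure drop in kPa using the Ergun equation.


dp = 4.8 mm = 0.0048 m
Viscous term = 150*0.0145*0.12*(1-0.35)^2 / (0.0048^2*0.35^3) = 111630
Inertial term = 1.75*13*0.12^2*(1-0.35) / (0.0048*0.35^3) = 1034.69
dP/L = 111630 + 1034.69 = 112665 Pa/m
dP = 112665 * 9.4 / 1000 = 1059 kPa

1059 kPa


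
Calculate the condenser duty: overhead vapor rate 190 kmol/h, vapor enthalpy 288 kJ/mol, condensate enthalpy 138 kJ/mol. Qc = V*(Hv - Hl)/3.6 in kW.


Qc = 190 * (288 - 138) / 3.6 = 190 * 150 / 3.6 = 7917

7917 kW


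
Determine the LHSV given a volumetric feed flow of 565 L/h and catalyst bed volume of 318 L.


LHSV = volumetric feed rate / catalyst volume
= 565 L/h / 318 L
= 1.777 h^-1

1.777 h^-1


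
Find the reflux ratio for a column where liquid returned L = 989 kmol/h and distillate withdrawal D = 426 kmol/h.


Reflux ratio definition: R = L / D (liquid returned / distillate withdrawn)
L = 989 kmol/h, D = 426 kmol/h
R = 989 / 426 = 2.322

2.322


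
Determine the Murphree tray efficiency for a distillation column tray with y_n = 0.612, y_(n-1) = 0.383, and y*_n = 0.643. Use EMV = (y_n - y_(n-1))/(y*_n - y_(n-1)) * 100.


Murphree vapor efficiency: EMV = (y_n - y_(n-1)) / (y*_n - y_(n-1)) * 100
EMV = (0.612 - 0.383) / (0.643 - 0.383) * 100 = 0.229 / 0.26 * 100 = 88.08

88.08 %


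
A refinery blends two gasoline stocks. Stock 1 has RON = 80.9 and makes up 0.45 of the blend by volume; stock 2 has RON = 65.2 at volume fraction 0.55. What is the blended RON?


Linear blending: RON_blend = sum(vi * RONi)
Contribution 1: 0.45 * 80.9 = 36.405
Contribution 2: 0.55 * 65.2 = 35.86
RON_blend = 36.405 + 35.86 = 72.265

72.265


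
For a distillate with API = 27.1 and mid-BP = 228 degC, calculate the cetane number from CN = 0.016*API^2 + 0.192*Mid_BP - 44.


CN = 0.016 * 27.1^2 + 0.192 * 228 - 44
CN = 11.75056 + 43.776 - 44 = 11.52656

11.52656


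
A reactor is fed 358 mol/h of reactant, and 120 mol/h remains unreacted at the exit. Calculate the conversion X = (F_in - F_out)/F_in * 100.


X = (F_in - F_out) / F_in * 100
Moles reacted = 358 - 120 = 238
X = 238 / 358 * 100
= 0.6648 * 100
= 66.48 %

66.48 %


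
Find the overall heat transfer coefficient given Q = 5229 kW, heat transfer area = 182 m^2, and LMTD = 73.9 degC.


From Q = U*A*LMTD, U = Q / (A * LMTD)
U = 5229 / (182 * 73.9) = 5229 / 13449.8 = 0.3888

0.3888 kW/(m^2*K)


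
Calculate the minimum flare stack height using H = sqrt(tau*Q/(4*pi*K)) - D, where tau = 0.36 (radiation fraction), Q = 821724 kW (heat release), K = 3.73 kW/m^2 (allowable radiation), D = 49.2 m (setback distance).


tau*Q/(4*pi*K) = 0.36 * 821724 / (4 * pi * 3.73) = 6311.17
sqrt(6311.17) = 79.4429
H = 79.4429 - 49.2 = 30.24

30.24 m


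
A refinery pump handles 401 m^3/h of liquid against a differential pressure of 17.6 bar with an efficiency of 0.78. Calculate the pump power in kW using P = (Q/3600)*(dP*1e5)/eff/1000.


Q = 401 / 3600 = 0.111389 m^3/s
P = 0.111389 * (17.6 * 1e5) / 0.78 / 1000 = 251.3

251.3 kW


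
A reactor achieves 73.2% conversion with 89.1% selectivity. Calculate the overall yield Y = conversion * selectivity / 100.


Overall yield = conversion (%) * selectivity (%) / 100
Conversion = 73.2%, Selectivity = 89.1%
Y = 73.2 * 89.1 / 100
= 65.2212 %

65.2212 %


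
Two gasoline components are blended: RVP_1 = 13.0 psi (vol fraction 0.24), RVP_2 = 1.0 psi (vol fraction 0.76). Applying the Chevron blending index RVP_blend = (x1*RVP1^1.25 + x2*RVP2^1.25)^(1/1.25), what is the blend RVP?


Chevron index: RVP_blend = (sum xi*RVPi^1.25)^(1/1.25)
RVP^1.25 terms: 0.24 * 13.0^1.25 + 0.76 * 1.0^1.25 = 6.68435
RVP_blend = 6.68435^(1/1.25) = 4.571

4.571 psi


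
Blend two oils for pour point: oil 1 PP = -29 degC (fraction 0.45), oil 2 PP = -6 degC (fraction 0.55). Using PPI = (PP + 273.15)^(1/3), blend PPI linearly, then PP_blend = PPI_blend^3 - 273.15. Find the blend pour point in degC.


PPI_1 = (-29 + 273.15)^(1/3) = 6.25008
PPI_2 = (-6 + 273.15)^(1/3) = 6.440482
PPI_blend = 0.45 * 6.25008 + 0.55 * 6.440482 = 6.354801
PP_blend = 6.354801^3 - 273.15 = 256.6291 - 273.15 = -16.52

-16.52 degC


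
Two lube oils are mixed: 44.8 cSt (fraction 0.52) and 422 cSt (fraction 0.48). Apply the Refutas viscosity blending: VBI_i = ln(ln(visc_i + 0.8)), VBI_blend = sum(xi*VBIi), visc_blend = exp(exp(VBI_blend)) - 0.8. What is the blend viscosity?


Refutas method: VBN_i = 14.534*ln(ln(visc_i + 0.8)) + 10.975, blended linearly by mass fraction; since VBN is linear in VBI_i = ln(ln(visc_i + 0.8)) and the fractions sum to 1, blend VBI directly: visc = exp(exp(VBI_blend)) - 0.8
VBI_1 = ln(ln(44.8 + 0.8)) = 1.34023
VBI_2 = ln(ln(422 + 0.8)) = 1.79955
VBI_blend = 0.52 * 1.34023 + 0.48 * 1.79955 = 1.5607
visc_blend = exp(exp(1.5607)) - 0.8 = 116.2

116.2 cSt


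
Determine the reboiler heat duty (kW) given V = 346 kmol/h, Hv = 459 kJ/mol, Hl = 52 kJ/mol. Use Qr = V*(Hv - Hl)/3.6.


Qr = 346 * (459 - 52) / 3.6 = 346 * 407 / 3.6 = 39120

39120 kW


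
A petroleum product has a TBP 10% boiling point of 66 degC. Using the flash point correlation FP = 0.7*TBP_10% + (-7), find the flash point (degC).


FP = 0.7 * 66 + (-7) = 39.2

39.2 degC


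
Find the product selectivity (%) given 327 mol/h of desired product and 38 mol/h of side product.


Selectivity = desired / (desired + undesired) * 100
Total products = 327 + 38 = 365 mol/h
S = 327 / 365 * 100
= 0.8959 * 100
= 89.59 %

89.59 %


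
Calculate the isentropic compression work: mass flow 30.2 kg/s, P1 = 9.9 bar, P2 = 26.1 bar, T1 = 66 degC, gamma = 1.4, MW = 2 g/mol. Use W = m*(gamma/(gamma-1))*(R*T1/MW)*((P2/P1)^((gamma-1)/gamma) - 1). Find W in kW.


Isentropic work: W = m*(gamma/(gamma-1))*(R*T1/MW)*((P2/P1)^((gamma-1)/gamma) - 1)
T1 = 66 + 273.15 = 339.15 K
Pressure ratio = 26.1 / 9.9 = 2.63636
Exponent = (1.4 - 1)/1.4 = 0.285714
(P2/P1)^exp - 1 = 2.63636^0.285714 - 1 = 0.319128
W = 30.2 * 1.4 / 0.4 * 8.314 * 339.15 / 2 * 0.319128 = 47560

47560 kW


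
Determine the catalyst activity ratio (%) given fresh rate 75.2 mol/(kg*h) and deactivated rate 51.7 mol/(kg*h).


Activity (%) = (rate_used / rate_fresh) * 100
rate_used = 51.7, rate_fresh = 75.2
= (51.7 / 75.2) * 100
= 0.6875 * 100 = 68.75

68.75 %


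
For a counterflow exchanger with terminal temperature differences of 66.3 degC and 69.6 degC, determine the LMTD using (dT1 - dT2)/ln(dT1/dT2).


LMTD = (dT1 - dT2) / ln(dT1/dT2)
= (66.3 - 69.6) / ln(66.3 / 69.6) = -3.3 / -0.0485747 = 67.94

67.94 degC


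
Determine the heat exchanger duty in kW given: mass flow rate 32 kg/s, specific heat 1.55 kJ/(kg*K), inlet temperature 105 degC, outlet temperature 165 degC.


Q = m_dot * cp * delta_T
delta_T = 165 - 105 = 60 K
Q = 32 * 1.55 * 60
= 49.6 * 60
= 2976 kW

2976 kW


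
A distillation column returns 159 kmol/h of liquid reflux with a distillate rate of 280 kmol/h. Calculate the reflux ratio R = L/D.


Reflux ratio definition: R = L / D (liquid returned / distillate withdrawn)
L = 159 kmol/h, D = 280 kmol/h
R = 159 / 280 = 0.5679

0.5679


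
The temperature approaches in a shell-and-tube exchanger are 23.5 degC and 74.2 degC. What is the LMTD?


LMTD = (dT1 - dT2) / ln(dT1/dT2)
= (23.5 - 74.2) / ln(23.5 / 74.2) = -50.7 / -1.14976 = 44.10

44.10 degC


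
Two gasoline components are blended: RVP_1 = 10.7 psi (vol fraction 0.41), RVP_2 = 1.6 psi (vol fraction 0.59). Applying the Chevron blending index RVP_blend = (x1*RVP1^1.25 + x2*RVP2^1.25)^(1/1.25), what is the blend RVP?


Chevron index: RVP_blend = (sum xi*RVPi^1.25)^(1/1.25)
RVP^1.25 terms: 0.41 * 10.7^1.25 + 0.59 * 1.6^1.25 = 8.99609
RVP_blend = 8.99609^(1/1.25) = 5.798

5.798 psi


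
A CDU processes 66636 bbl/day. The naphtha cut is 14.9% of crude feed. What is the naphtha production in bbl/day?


Crude throughput = 66636 bbl/day
Fraction yield = 14.9%
yield = throughput * fraction / 100
yield = 66636 * 14.9 / 100 = 9928.764

9928.764 bbl/day


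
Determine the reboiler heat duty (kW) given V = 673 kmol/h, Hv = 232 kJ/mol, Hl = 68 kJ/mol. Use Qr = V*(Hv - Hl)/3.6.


Qr = 673 * (232 - 68) / 3.6 = 673 * 164 / 3.6 = 30660

30660 kW


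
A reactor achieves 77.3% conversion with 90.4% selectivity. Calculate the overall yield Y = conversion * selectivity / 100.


Overall yield = conversion (%) * selectivity (%) / 100
Conversion = 77.3%, Selectivity = 90.4%
Y = 77.3 * 90.4 / 100
= 69.8792 %

69.8792 %


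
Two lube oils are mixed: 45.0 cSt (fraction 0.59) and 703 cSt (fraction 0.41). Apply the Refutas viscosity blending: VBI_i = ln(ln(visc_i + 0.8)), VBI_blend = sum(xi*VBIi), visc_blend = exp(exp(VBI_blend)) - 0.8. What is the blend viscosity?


Refutas method: VBN_i = 14.534*ln(ln(visc_i + 0.8)) + 10.975, blended linearly by mass fraction; since VBN is linear in VBI_i = ln(ln(visc_i + 0.8)) and the fractions sum to 1, blend VBI directly: visc = exp(exp(VBI_blend)) - 0.8
VBI_1 = ln(ln(45.0 + 0.8)) = 1.34137
VBI_2 = ln(ln(703 + 0.8)) = 1.88046
VBI_blend = 0.59 * 1.34137 + 0.41 * 1.88046 = 1.5624
visc_blend = exp(exp(1.5624)) - 0.8 = 117.1

117.1 cSt


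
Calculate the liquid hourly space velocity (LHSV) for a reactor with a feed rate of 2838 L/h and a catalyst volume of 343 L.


LHSV = volumetric feed rate / catalyst volume
= 2838 L/h / 343 L
= 8.274 h^-1

8.274 h^-1


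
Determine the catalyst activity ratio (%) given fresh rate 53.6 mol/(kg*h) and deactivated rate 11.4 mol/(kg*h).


Activity (%) = (rate_used / rate_fresh) * 100
rate_used = 11.4, rate_fresh = 53.6
= (11.4 / 53.6) * 100
= 0.2127 * 100 = 21.27

21.27 %


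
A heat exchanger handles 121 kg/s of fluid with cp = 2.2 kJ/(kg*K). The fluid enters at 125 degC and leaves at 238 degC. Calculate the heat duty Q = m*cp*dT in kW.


Q = m_dot * cp * delta_T
delta_T = 238 - 125 = 113 K
Q = 121 * 2.2 * 113
= 266.2 * 113
= 30080.6 kW

30080.6 kW


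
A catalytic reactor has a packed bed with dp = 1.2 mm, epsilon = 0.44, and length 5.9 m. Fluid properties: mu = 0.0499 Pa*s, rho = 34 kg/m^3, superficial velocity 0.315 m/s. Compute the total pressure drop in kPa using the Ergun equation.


dp = 1.2 mm = 0.0012 m
Viscous term = 150*0.0499*0.315*(1-0.44)^2 / (0.0012^2*0.44^3) = 6027790
Inertial term = 1.75*34*0.315^2*(1-0.44) / (0.0012*0.44^3) = 32343.5
dP/L = 6027790 + 32343.5 = 6060130 Pa/m
dP = 6060130 * 5.9 / 1000 = 35750 kPa

35750 kPa


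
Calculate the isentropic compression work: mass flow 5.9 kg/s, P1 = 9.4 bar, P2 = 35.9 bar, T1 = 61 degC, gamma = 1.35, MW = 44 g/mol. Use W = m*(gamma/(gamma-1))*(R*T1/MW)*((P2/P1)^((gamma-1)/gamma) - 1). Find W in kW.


Isentropic work: W = m*(gamma/(gamma-1))*(R*T1/MW)*((P2/P1)^((gamma-1)/gamma) - 1)
T1 = 61 + 273.15 = 334.15 K
Pressure ratio = 35.9 / 9.4 = 3.81915
Exponent = (1.35 - 1)/1.35 = 0.259259
(P2/P1)^exp - 1 = 3.81915^0.259259 - 1 = 0.415403
W = 5.9 * 1.35 / 0.35 * 8.314 * 334.15 / 44 * 0.415403 = 596.9

596.9 kW


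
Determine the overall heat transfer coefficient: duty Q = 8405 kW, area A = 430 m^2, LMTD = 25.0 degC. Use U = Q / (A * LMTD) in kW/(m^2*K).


From Q = U*A*LMTD, U = Q / (A * LMTD)
U = 8405 / (430 * 25.0) = 8405 / 10750 = 0.7819

0.7819 kW/(m^2*K)


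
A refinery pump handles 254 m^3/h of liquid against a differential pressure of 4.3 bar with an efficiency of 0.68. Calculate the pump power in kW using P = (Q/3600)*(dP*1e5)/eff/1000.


Q = 254 / 3600 = 0.0705556 m^3/s
P = 0.0705556 * (4.3 * 1e5) / 0.68 / 1000 = 44.62

44.62 kW


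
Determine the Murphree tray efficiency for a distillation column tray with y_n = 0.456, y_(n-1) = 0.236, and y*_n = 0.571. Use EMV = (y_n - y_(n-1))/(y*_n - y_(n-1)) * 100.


Murphree vapor efficiency: EMV = (y_n - y_(n-1)) / (y*_n - y_(n-1)) * 100
EMV = (0.456 - 0.236) / (0.571 - 0.236) * 100 = 0.22 / 0.335 * 100 = 65.67

65.67 %


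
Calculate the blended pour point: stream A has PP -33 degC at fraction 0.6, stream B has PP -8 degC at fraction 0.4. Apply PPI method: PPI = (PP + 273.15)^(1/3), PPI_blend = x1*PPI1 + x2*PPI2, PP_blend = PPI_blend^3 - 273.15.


PPI_1 = (-33 + 273.15)^(1/3) = 6.215759
PPI_2 = (-8 + 273.15)^(1/3) = 6.42437
PPI_blend = 0.6 * 6.215759 + 0.4 * 6.42437 = 6.299203
PP_blend = 6.299203^3 - 273.15 = 249.9521 - 273.15 = -23.2

-23.2 degC


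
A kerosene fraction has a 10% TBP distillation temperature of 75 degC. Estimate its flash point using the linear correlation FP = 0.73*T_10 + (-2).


FP = 0.73 * 75 + (-2) = 52.75

52.75 degC


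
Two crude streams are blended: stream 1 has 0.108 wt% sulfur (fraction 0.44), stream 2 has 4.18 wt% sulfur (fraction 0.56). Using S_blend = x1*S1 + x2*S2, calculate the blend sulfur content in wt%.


Linear sulfur blending: S_blend = x1*S1 + x2*S2
Contribution 1: 0.44 * 0.108 = 0.04752 wt%
Contribution 2: 0.56 * 4.18 = 2.3408 wt%
S_blend = 0.04752 + 2.3408 = 2.38832

2.38832 wt%


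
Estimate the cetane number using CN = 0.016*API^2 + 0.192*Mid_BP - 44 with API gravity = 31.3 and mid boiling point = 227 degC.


CN = 0.016 * 31.3^2 + 0.192 * 227 - 44
CN = 15.67504 + 43.584 - 44 = 15.25904

15.25904


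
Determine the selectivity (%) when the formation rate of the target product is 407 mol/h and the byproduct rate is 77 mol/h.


Selectivity = desired / (desired + undesired) * 100
Total products = 407 + 77 = 484 mol/h
S = 407 / 484 * 100
= 0.8409 * 100
= 84.09 %

84.09 %


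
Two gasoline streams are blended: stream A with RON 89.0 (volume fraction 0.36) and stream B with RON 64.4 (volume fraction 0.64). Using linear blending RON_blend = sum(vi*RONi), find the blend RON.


Linear blending: RON_blend = sum(vi * RONi)
Contribution 1: 0.36 * 89.0 = 32.04
Contribution 2: 0.64 * 64.4 = 41.216
RON_blend = 32.04 + 41.216 = 73.256

73.256


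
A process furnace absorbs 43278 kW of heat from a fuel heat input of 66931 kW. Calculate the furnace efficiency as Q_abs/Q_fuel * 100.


Furnace efficiency = Q_absorbed / Q_fuel * 100
= 43278 / 66931 * 100 = 64.66

64.66 %


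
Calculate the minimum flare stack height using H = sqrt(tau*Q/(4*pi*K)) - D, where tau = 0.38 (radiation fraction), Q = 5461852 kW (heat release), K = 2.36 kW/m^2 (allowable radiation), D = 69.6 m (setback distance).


tau*Q/(4*pi*K) = 0.38 * 5461852 / (4 * pi * 2.36) = 69984.5
sqrt(69984.5) = 264.546
H = 264.546 - 69.6 = 194.9

194.9 m


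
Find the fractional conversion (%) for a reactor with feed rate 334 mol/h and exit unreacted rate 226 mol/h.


X = (F_in - F_out) / F_in * 100
Moles reacted = 334 - 226 = 108
X = 108 / 334 * 100
= 0.3234 * 100
= 32.34 %

32.34 %


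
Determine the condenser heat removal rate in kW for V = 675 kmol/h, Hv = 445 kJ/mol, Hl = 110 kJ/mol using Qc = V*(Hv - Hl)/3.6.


Qc = 675 * (445 - 110) / 3.6 = 675 * 335 / 3.6 = 62810

62810 kW


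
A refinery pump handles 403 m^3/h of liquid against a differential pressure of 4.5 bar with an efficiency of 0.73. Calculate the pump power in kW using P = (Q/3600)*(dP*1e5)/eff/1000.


Q = 403 / 3600 = 0.111944 m^3/s
P = 0.111944 * (4.5 * 1e5) / 0.73 / 1000 = 69.01

69.01 kW


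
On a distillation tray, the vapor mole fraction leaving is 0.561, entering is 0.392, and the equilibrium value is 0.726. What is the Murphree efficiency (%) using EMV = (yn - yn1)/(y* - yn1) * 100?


Murphree vapor efficiency: EMV = (y_n - y_(n-1)) / (y*_n - y_(n-1)) * 100
EMV = (0.561 - 0.392) / (0.726 - 0.392) * 100 = 0.169 / 0.334 * 100 = 50.60

50.60 %


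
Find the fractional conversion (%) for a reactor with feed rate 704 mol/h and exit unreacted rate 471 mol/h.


X = (F_in - F_out) / F_in * 100
Moles reacted = 704 - 471 = 233
X = 233 / 704 * 100
= 0.3310 * 100
= 33.10 %

33.10 %


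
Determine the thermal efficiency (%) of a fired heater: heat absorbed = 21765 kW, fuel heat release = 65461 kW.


Furnace efficiency = Q_absorbed / Q_fuel * 100
= 21765 / 65461 * 100 = 33.25

33.25 %


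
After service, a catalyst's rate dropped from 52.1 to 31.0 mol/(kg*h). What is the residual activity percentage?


Activity (%) = (rate_used / rate_fresh) * 100
rate_used = 31.0, rate_fresh = 52.1
= (31.0 / 52.1) * 100
= 0.5950 * 100 = 59.50

59.50 %


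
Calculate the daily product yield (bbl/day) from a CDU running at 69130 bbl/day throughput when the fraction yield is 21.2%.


Crude throughput = 69130 bbl/day
Fraction yield = 21.2%
yield = throughput * fraction / 100
yield = 69130 * 21.2 / 100 = 14655.56

14655.56 bbl/day


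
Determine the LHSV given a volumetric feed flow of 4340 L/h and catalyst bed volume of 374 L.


LHSV = volumetric feed rate / catalyst volume
= 4340 L/h / 374 L
= 11.60 h^-1

11.60 h^-1


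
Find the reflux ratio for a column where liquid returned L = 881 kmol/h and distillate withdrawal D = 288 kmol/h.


Reflux ratio definition: R = L / D (liquid returned / distillate withdrawn)
L = 881 kmol/h, D = 288 kmol/h
R = 881 / 288 = 3.059

3.059


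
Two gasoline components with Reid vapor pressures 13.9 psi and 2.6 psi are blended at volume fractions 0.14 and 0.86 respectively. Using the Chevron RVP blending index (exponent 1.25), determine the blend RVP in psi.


Chevron index: RVP_blend = (sum xi*RVPi^1.25)^(1/1.25)
RVP^1.25 terms: 0.14 * 13.9^1.25 + 0.86 * 2.6^1.25 = 6.5968
RVP_blend = 6.5968^(1/1.25) = 4.523

4.523 psi


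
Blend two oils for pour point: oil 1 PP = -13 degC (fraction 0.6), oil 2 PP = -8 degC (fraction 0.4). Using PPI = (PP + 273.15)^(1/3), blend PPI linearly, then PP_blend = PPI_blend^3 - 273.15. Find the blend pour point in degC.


PPI_1 = (-13 + 273.15)^(1/3) = 6.383731
PPI_2 = (-8 + 273.15)^(1/3) = 6.42437
PPI_blend = 0.6 * 6.383731 + 0.4 * 6.42437 = 6.399987
PP_blend = 6.399987^3 - 273.15 = 262.1424 - 273.15 = -11.01

-11.01 degC


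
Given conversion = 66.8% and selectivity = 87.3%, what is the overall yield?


Overall yield = conversion (%) * selectivity (%) / 100
Conversion = 66.8%, Selectivity = 87.3%
Y = 66.8 * 87.3 / 100
= 58.3164 %

58.3164 %


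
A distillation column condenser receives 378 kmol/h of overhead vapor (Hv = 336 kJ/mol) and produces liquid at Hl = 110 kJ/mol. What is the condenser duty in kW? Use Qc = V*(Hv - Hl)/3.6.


Qc = 378 * (336 - 110) / 3.6 = 378 * 226 / 3.6 = 23730

23730 kW


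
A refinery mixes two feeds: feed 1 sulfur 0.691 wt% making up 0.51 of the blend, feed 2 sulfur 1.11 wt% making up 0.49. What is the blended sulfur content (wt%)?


Linear sulfur blending: S_blend = x1*S1 + x2*S2
Contribution 1: 0.51 * 0.691 = 0.35241 wt%
Contribution 2: 0.49 * 1.11 = 0.5439 wt%
S_blend = 0.35241 + 0.5439 = 0.89631

0.89631 wt%


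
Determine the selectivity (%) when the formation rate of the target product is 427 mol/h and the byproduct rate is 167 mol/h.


Selectivity = desired / (desired + undesired) * 100
Total products = 427 + 167 = 594 mol/h
S = 427 / 594 * 100
= 0.7189 * 100
= 71.89 %

71.89 %


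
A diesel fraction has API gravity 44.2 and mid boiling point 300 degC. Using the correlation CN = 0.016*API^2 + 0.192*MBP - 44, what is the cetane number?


CN = 0.016 * 44.2^2 + 0.192 * 300 - 44
CN = 31.25824 + 57.6 - 44 = 44.85824

44.85824


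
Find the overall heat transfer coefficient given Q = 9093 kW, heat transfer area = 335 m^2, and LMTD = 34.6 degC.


From Q = U*A*LMTD, U = Q / (A * LMTD)
U = 9093 / (335 * 34.6) = 9093 / 11591 = 0.7845

0.7845 kW/(m^2*K)


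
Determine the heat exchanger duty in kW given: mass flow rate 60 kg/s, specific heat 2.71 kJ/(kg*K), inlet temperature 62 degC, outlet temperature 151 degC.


Q = m_dot * cp * delta_T
delta_T = 151 - 62 = 89 K
Q = 60 * 2.71 * 89
= 162.6 * 89
= 14471.4 kW

14471.4 kW


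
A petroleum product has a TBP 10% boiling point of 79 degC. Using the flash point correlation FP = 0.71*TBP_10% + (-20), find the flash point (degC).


FP = 0.71 * 79 + (-20) = 36.09

36.09 degC


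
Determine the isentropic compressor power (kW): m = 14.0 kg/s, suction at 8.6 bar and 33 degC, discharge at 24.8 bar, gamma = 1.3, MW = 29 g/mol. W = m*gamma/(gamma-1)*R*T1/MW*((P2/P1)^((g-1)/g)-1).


Isentropic work: W = m*(gamma/(gamma-1))*(R*T1/MW)*((P2/P1)^((gamma-1)/gamma) - 1)
T1 = 33 + 273.15 = 306.15 K
Pressure ratio = 24.8 / 8.6 = 2.88372
Exponent = (1.3 - 1)/1.3 = 0.230769
(P2/P1)^exp - 1 = 2.88372^0.230769 - 1 = 0.276859
W = 14.0 * 1.3 / 0.3 * 8.314 * 306.15 / 29 * 0.276859 = 1474

1474 kW


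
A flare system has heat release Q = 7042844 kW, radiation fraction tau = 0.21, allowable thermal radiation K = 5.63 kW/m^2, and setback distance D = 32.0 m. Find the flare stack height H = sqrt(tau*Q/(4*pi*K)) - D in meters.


tau*Q/(4*pi*K) = 0.21 * 7042844 / (4 * pi * 5.63) = 20904.9
sqrt(20904.9) = 144.585
H = 144.585 - 32.0 = 112.6

112.6 m


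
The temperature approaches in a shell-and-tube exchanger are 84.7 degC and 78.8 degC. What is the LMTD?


LMTD = (dT1 - dT2) / ln(dT1/dT2)
= (84.7 - 78.8) / ln(84.7 / 78.8) = 5.9 / 0.0722026 = 81.71

81.71 degC


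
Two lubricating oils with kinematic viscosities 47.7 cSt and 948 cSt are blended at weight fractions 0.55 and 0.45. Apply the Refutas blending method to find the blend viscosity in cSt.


Refutas method: VBN_i = 14.534*ln(ln(visc_i + 0.8)) + 10.975, blended linearly by mass fraction; since VBN is linear in VBI_i = ln(ln(visc_i + 0.8)) and the fractions sum to 1, blend VBI directly: visc = exp(exp(VBI_blend)) - 0.8
VBI_1 = ln(ln(47.7 + 0.8)) = 1.35624
VBI_2 = ln(ln(948 + 0.8)) = 1.92501
VBI_blend = 0.55 * 1.35624 + 0.45 * 1.92501 = 1.61219
visc_blend = exp(exp(1.61219)) - 0.8 = 149.7

149.7 cSt


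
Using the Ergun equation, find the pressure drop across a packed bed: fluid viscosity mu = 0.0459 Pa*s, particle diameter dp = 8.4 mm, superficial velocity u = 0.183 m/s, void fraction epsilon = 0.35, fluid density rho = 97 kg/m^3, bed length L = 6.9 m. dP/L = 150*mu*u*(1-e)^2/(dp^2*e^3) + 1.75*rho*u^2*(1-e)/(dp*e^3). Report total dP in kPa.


dp = 8.4 mm = 0.0084 m
Viscous term = 150*0.0459*0.183*(1-0.35)^2 / (0.0084^2*0.35^3) = 175962
Inertial term = 1.75*97*0.183^2*(1-0.35) / (0.0084*0.35^3) = 10259.9
dP/L = 175962 + 10259.9 = 186222 Pa/m
dP = 186222 * 6.9 / 1000 = 1285 kPa

1285 kPa


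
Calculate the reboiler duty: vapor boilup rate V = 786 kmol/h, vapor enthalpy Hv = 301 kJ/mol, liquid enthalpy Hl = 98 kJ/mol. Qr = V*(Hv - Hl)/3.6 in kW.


Qr = 786 * (301 - 98) / 3.6 = 786 * 203 / 3.6 = 44320

44320 kW


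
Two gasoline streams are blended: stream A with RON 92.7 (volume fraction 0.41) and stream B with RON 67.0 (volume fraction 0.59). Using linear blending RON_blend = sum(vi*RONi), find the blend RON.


Linear blending: RON_blend = sum(vi * RONi)
Contribution 1: 0.41 * 92.7 = 38.007
Contribution 2: 0.59 * 67.0 = 39.53
RON_blend = 38.007 + 39.53 = 77.537

77.537


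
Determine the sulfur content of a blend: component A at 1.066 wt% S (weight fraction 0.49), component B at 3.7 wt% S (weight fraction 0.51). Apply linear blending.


Linear sulfur blending: S_blend = x1*S1 + x2*S2
Contribution 1: 0.49 * 1.066 = 0.52234 wt%
Contribution 2: 0.51 * 3.7 = 1.887 wt%
S_blend = 0.52234 + 1.887 = 2.40934

2.40934 wt%


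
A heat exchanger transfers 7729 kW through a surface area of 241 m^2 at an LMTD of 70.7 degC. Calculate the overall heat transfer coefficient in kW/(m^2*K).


From Q = U*A*LMTD, U = Q / (A * LMTD)
U = 7729 / (241 * 70.7) = 7729 / 17038.7 = 0.4536

0.4536 kW/(m^2*K)


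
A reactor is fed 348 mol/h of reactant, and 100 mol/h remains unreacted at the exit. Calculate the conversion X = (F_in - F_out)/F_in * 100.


X = (F_in - F_out) / F_in * 100
Moles reacted = 348 - 100 = 248
X = 248 / 348 * 100
= 0.7126 * 100
= 71.26 %

71.26 %


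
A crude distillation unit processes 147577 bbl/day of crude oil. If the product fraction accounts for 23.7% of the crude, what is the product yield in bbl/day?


Crude throughput = 147577 bbl/day
Fraction yield = 23.7%
yield = throughput * fraction / 100
yield = 147577 * 23.7 / 100 = 34975.749

34975.749 bbl/day


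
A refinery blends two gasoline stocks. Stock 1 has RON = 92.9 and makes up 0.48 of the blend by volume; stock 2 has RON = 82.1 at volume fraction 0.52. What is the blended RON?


Linear blending: RON_blend = sum(vi * RONi)
Contribution 1: 0.48 * 92.9 = 44.592
Contribution 2: 0.52 * 82.1 = 42.692
RON_blend = 44.592 + 42.692 = 87.284

87.284


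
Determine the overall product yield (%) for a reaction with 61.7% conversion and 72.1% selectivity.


Overall yield = conversion (%) * selectivity (%) / 100
Conversion = 61.7%, Selectivity = 72.1%
Y = 61.7 * 72.1 / 100
= 44.4857 %

44.4857 %


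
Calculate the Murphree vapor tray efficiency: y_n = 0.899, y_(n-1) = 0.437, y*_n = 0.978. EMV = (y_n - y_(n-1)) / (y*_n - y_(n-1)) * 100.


Murphree vapor efficiency: EMV = (y_n - y_(n-1)) / (y*_n - y_(n-1)) * 100
EMV = (0.899 - 0.437) / (0.978 - 0.437) * 100 = 0.462 / 0.541 * 100 = 85.40

85.40 %


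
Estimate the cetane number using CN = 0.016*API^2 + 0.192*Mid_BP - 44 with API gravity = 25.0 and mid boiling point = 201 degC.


CN = 0.016 * 25.0^2 + 0.192 * 201 - 44
CN = 10 + 38.592 - 44 = 4.592

4.592


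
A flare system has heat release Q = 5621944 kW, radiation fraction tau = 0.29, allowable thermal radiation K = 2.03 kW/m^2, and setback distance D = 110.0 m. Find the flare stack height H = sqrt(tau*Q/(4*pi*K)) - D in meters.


tau*Q/(4*pi*K) = 0.29 * 5621944 / (4 * pi * 2.03) = 63911.4
sqrt(63911.4) = 252.807
H = 252.807 - 110.0 = 142.8

142.8 m
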